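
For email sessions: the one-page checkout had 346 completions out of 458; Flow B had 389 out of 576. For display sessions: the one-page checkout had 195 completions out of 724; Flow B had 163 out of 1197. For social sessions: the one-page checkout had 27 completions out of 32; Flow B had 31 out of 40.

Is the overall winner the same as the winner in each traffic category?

Email: the one-page checkout 346/458 = 75.5%, Flow B 389/576 = 67.5% → the one-page checkout
Display: the one-page checkout 195/724 = 26.9%, Flow B 163/1197 = 13.6% → the one-page checkout
Social: the one-page checkout 27/32 = 84.4%, Flow B 31/40 = 77.5% → the one-page checkout
Overall: the one-page checkout 568/1214 = 46.8%, Flow B 583/1813 = 32.2% → the one-page checkout
The one-page checkout wins overall and in every traffic group — no reversal.

Yes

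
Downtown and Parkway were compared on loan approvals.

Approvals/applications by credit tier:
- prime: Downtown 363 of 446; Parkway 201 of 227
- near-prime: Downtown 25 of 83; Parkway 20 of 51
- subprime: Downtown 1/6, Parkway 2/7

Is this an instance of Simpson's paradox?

No

Prime: Downtown 363/446 = 81.4%, Parkway 201/227 = 88.5% → Parkway
Near-prime: Downtown 25/83 = 30.1%, Parkway 20/51 = 39.2% → Parkway
Subprime: Downtown 1/6 = 16.7%, Parkway 2/7 = 28.6% → Parkway
Overall: Downtown 389/535 = 72.7%, Parkway 223/285 = 78.2% → Parkway
Parkway wins overall and in every credit group — no reversal.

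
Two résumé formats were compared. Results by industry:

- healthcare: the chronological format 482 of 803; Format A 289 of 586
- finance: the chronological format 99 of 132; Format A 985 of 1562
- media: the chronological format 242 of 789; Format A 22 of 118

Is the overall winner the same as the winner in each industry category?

Healthcare: the chronological format 482/803 = 60.0%, Format A 289/586 = 49.3% → the chronological format
Finance: the chronological format 99/132 = 75.0%, Format A 985/1562 = 63.1% → the chronological format
Media: the chronological format 242/789 = 30.7%, Format A 22/118 = 18.6% → the chronological format
Overall: the chronological format 823/1724 = 47.7%, Format A 1296/2266 = 57.2% → Format A
The chronological format wins each industry group but Format A wins overall — the comparison reverses. The chronological format's applications skew toward media, which has a lower base rate.

No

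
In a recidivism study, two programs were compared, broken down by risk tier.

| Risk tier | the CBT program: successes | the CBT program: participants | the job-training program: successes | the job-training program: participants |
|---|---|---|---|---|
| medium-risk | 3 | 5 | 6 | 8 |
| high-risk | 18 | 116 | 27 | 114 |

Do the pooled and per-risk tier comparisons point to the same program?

Yes

Medium-risk: the CBT program 3/5 = 60.0%, the job-training program 6/8 = 75.0% → the job-training program
High-risk: the CBT program 18/116 = 15.5%, the job-training program 27/114 = 23.7% → the job-training program
Overall: the CBT program 21/121 = 17.4%, the job-training program 33/122 = 27.0% → the job-training program
The job-training program wins overall and in every risk group — no reversal.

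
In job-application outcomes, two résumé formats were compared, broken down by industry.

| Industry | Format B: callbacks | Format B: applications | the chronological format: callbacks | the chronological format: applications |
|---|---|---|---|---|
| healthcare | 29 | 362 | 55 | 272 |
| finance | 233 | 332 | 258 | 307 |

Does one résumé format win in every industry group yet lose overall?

Healthcare: Format B 29/362 = 8.0%, the chronological format 55/272 = 20.2% → the chronological format
Finance: Format B 233/332 = 70.2%, the chronological format 258/307 = 84.0% → the chronological format
Overall: Format B 262/694 = 37.8%, the chronological format 313/579 = 54.1% → the chronological format
The chronological format wins overall and in every industry group — no reversal.

No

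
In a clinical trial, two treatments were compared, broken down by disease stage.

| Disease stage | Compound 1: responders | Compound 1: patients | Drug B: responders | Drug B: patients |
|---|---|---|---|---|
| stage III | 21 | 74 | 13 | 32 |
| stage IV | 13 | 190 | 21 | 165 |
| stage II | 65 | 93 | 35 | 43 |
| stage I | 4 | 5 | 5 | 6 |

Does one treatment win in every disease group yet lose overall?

Stage III: Compound 1 21/74 = 28.4%, Drug B 13/32 = 40.6% → Drug B
Stage IV: Compound 1 13/190 = 6.8%, Drug B 21/165 = 12.7% → Drug B
Stage II: Compound 1 65/93 = 69.9%, Drug B 35/43 = 81.4% → Drug B
Stage I: Compound 1 4/5 = 80.0%, Drug B 5/6 = 83.3% → Drug B
Overall: Compound 1 103/362 = 28.5%, Drug B 74/246 = 30.1% → Drug B
Drug B wins overall and in every disease group — no reversal.

No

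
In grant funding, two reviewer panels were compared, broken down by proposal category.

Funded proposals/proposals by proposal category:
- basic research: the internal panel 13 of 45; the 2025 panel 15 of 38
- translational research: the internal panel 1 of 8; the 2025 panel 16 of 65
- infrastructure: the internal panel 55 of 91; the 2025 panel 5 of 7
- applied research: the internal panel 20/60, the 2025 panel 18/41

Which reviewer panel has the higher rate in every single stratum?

the 2025 panel

Basic research: the internal panel 13/45 = 28.9%, the 2025 panel 15/38 = 39.5% → the 2025 panel
Translational research: the internal panel 1/8 = 12.5%, the 2025 panel 16/65 = 24.6% → the 2025 panel
Infrastructure: the internal panel 55/91 = 60.4%, the 2025 panel 5/7 = 71.4% → the 2025 panel
Applied research: the internal panel 20/60 = 33.3%, the 2025 panel 18/41 = 43.9% → the 2025 panel
The 2025 panel has the higher rate in all 4 groups.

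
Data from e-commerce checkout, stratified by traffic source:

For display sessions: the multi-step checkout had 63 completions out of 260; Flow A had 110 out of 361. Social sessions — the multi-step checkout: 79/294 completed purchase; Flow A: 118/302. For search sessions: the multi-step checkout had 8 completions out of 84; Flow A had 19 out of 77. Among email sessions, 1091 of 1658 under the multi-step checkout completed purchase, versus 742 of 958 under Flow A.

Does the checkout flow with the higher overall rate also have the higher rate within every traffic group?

Yes

Display: the multi-step checkout 63/260 = 24.2%, Flow A 110/361 = 30.5% → Flow A
Social: the multi-step checkout 79/294 = 26.9%, Flow A 118/302 = 39.1% → Flow A
Search: the multi-step checkout 8/84 = 9.5%, Flow A 19/77 = 24.7% → Flow A
Email: the multi-step checkout 1091/1658 = 65.8%, Flow A 742/958 = 77.5% → Flow A
Overall: the multi-step checkout 1241/2296 = 54.1%, Flow A 989/1698 = 58.2% → Flow A
Flow A wins overall and in every traffic group — no reversal.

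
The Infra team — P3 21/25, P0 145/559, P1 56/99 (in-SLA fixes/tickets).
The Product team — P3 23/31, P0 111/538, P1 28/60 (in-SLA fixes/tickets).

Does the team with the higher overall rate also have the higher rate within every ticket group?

Yes

P3: the Infra team 21/25 = 84.0%, the Product team 23/31 = 74.2% → the Infra team
P0: the Infra team 145/559 = 25.9%, the Product team 111/538 = 20.6% → the Infra team
P1: the Infra team 56/99 = 56.6%, the Product team 28/60 = 46.7% → the Infra team
Overall: the Infra team 222/683 = 32.5%, the Product team 162/629 = 25.8% → the Infra team
The Infra team wins overall and in every ticket group — no reversal.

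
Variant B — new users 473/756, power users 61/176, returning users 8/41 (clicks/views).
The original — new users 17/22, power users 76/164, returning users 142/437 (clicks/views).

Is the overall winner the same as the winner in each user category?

New users: Variant B 473/756 = 62.6%, the original 17/22 = 77.3% → the original
Power users: Variant B 61/176 = 34.7%, the original 76/164 = 46.3% → the original
Returning users: Variant B 8/41 = 19.5%, the original 142/437 = 32.5% → the original
Overall: Variant B 542/973 = 55.7%, the original 235/623 = 37.7% → Variant B
The original wins each user group but Variant B wins overall — the comparison reverses. The original's views skew toward returning users, which has a lower base rate.

No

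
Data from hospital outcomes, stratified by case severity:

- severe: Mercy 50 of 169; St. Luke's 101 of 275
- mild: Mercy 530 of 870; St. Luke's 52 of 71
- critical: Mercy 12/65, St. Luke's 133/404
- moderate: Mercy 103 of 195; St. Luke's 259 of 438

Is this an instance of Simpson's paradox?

Severe: Mercy 50/169 = 29.6%, St. Luke's 101/275 = 36.7% → St. Luke's
Mild: Mercy 530/870 = 60.9%, St. Luke's 52/71 = 73.2% → St. Luke's
Critical: Mercy 12/65 = 18.5%, St. Luke's 133/404 = 32.9% → St. Luke's
Moderate: Mercy 103/195 = 52.8%, St. Luke's 259/438 = 59.1% → St. Luke's
Overall: Mercy 695/1299 = 53.5%, St. Luke's 545/1188 = 45.9% → Mercy
St. Luke's wins each case group but Mercy wins overall — the comparison reverses. St. Luke's's patients skew toward critical, which has a lower base rate.

Yes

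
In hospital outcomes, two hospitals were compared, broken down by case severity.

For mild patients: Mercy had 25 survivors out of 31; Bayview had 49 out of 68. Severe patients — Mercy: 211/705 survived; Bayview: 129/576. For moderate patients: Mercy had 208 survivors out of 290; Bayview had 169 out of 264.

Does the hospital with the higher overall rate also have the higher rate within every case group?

Mild: Mercy 25/31 = 80.6%, Bayview 49/68 = 72.1% → Mercy
Severe: Mercy 211/705 = 29.9%, Bayview 129/576 = 22.4% → Mercy
Moderate: Mercy 208/290 = 71.7%, Bayview 169/264 = 64.0% → Mercy
Overall: Mercy 444/1026 = 43.3%, Bayview 347/908 = 38.2% → Mercy
Mercy wins overall and in every case group — no reversal.

Yes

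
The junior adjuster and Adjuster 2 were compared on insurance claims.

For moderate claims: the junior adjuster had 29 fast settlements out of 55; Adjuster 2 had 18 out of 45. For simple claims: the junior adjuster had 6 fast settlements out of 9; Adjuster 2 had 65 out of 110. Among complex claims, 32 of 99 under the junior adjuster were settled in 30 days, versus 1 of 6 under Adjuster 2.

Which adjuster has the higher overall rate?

Moderate: the junior adjuster 29/55 = 52.7%, Adjuster 2 18/45 = 40.0% → the junior adjuster
Simple: the junior adjuster 6/9 = 66.7%, Adjuster 2 65/110 = 59.1% → the junior adjuster
Complex: the junior adjuster 32/99 = 32.3%, Adjuster 2 1/6 = 16.7% → the junior adjuster
Overall: the junior adjuster 67/163 = 41.1%, Adjuster 2 84/161 = 52.2% → Adjuster 2
(The junior adjuster wins every claim group but Adjuster 2 wins overall — the junior adjuster's claims skew toward the low-rate complex group.)

Adjuster 2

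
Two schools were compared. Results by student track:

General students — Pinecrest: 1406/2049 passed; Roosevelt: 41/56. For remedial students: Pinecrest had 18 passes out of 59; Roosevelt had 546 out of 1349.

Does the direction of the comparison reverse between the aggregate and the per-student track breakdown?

Yes

General: Pinecrest 1406/2049 = 68.6%, Roosevelt 41/56 = 73.2% → Roosevelt
Remedial: Pinecrest 18/59 = 30.5%, Roosevelt 546/1349 = 40.5% → Roosevelt
Overall: Pinecrest 1424/2108 = 67.6%, Roosevelt 587/1405 = 41.8% → Pinecrest
Roosevelt wins each student group but Pinecrest wins overall — the comparison reverses. Roosevelt's students skew toward remedial, which has a lower base rate.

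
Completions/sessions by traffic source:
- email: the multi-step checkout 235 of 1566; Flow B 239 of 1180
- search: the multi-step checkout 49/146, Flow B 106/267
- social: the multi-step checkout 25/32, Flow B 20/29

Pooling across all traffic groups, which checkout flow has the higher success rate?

Email: the multi-step checkout 235/1566 = 15.0%, Flow B 239/1180 = 20.3% → Flow B
Search: the multi-step checkout 49/146 = 33.6%, Flow B 106/267 = 39.7% → Flow B
Social: the multi-step checkout 25/32 = 78.1%, Flow B 20/29 = 69.0% → the multi-step checkout
Overall: the multi-step checkout 309/1744 = 17.7%, Flow B 365/1476 = 24.7% → Flow B
(Neither sweeps every traffic group, but Flow B has the higher pooled rate.)

Flow B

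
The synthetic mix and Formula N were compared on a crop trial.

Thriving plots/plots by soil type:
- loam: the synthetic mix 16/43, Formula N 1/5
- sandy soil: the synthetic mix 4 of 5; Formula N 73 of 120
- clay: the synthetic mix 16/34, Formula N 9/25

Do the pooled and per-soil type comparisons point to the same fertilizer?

Loam: the synthetic mix 16/43 = 37.2%, Formula N 1/5 = 20.0% → the synthetic mix
Sandy soil: the synthetic mix 4/5 = 80.0%, Formula N 73/120 = 60.8% → the synthetic mix
Clay: the synthetic mix 16/34 = 47.1%, Formula N 9/25 = 36.0% → the synthetic mix
Overall: the synthetic mix 36/82 = 43.9%, Formula N 83/150 = 55.3% → Formula N
The synthetic mix wins each soil group but Formula N wins overall — the comparison reverses. The synthetic mix's plots skew toward loam, which has a lower base rate.

No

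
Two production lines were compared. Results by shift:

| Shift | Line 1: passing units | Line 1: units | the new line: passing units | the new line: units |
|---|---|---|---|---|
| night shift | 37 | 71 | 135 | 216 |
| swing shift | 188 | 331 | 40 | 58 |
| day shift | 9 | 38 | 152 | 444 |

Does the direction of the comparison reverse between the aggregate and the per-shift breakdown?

Night shift: Line 1 37/71 = 52.1%, the new line 135/216 = 62.5% → the new line
Swing shift: Line 1 188/331 = 56.8%, the new line 40/58 = 69.0% → the new line
Day shift: Line 1 9/38 = 23.7%, the new line 152/444 = 34.2% → the new line
Overall: Line 1 234/440 = 53.2%, the new line 327/718 = 45.5% → Line 1
The new line wins each shift group but Line 1 wins overall — the comparison reverses. The new line's units skew toward day shift, which has a lower base rate.

Yes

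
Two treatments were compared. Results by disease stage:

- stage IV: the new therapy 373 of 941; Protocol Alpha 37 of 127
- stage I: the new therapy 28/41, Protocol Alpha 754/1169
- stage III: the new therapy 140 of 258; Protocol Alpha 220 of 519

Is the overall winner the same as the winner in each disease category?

Stage IV: the new therapy 373/941 = 39.6%, Protocol Alpha 37/127 = 29.1% → the new therapy
Stage I: the new therapy 28/41 = 68.3%, Protocol Alpha 754/1169 = 64.5% → the new therapy
Stage III: the new therapy 140/258 = 54.3%, Protocol Alpha 220/519 = 42.4% → the new therapy
Overall: the new therapy 541/1240 = 43.6%, Protocol Alpha 1011/1815 = 55.7% → Protocol Alpha
The new therapy wins each disease group but Protocol Alpha wins overall — the comparison reverses. The new therapy's patients skew toward stage IV, which has a lower base rate.

No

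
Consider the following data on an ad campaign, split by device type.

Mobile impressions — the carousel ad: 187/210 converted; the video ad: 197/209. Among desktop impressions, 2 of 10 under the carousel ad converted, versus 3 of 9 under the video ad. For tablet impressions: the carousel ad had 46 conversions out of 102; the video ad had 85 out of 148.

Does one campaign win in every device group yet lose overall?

No

Mobile: the carousel ad 187/210 = 89.0%, the video ad 197/209 = 94.3% → the video ad
Desktop: the carousel ad 2/10 = 20.0%, the video ad 3/9 = 33.3% → the video ad
Tablet: the carousel ad 46/102 = 45.1%, the video ad 85/148 = 57.4% → the video ad
Overall: the carousel ad 235/322 = 73.0%, the video ad 285/366 = 77.9% → the video ad
The video ad wins overall and in every device group — no reversal.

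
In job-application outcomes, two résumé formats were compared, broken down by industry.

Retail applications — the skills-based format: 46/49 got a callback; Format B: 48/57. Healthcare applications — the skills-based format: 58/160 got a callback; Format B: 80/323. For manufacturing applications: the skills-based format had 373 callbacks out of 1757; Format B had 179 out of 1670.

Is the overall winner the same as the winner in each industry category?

Yes

Retail: the skills-based format 46/49 = 93.9%, Format B 48/57 = 84.2% → the skills-based format
Healthcare: the skills-based format 58/160 = 36.2%, Format B 80/323 = 24.8% → the skills-based format
Manufacturing: the skills-based format 373/1757 = 21.2%, Format B 179/1670 = 10.7% → the skills-based format
Overall: the skills-based format 477/1966 = 24.3%, Format B 307/2050 = 15.0% → the skills-based format
The skills-based format wins overall and in every industry group — no reversal.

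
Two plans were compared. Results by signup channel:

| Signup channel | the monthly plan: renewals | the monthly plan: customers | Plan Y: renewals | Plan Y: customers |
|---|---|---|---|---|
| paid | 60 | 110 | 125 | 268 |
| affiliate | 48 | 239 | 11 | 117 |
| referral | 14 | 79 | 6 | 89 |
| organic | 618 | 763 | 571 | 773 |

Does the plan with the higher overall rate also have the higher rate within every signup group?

Paid: the monthly plan 60/110 = 54.5%, Plan Y 125/268 = 46.6% → the monthly plan
Affiliate: the monthly plan 48/239 = 20.1%, Plan Y 11/117 = 9.4% → the monthly plan
Referral: the monthly plan 14/79 = 17.7%, Plan Y 6/89 = 6.7% → the monthly plan
Organic: the monthly plan 618/763 = 81.0%, Plan Y 571/773 = 73.9% → the monthly plan
Overall: the monthly plan 740/1191 = 62.1%, Plan Y 713/1247 = 57.2% → the monthly plan
The monthly plan wins overall and in every signup group — no reversal.

Yes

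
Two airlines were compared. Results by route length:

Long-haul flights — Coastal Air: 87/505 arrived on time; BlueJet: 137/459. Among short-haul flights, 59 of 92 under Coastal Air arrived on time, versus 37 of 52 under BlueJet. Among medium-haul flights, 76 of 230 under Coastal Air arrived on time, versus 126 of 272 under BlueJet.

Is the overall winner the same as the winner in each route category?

Long-haul: Coastal Air 87/505 = 17.2%, BlueJet 137/459 = 29.8% → BlueJet
Short-haul: Coastal Air 59/92 = 64.1%, BlueJet 37/52 = 71.2% → BlueJet
Medium-haul: Coastal Air 76/230 = 33.0%, BlueJet 126/272 = 46.3% → BlueJet
Overall: Coastal Air 222/827 = 26.8%, BlueJet 300/783 = 38.3% → BlueJet
BlueJet wins overall and in every route group — no reversal.

Yes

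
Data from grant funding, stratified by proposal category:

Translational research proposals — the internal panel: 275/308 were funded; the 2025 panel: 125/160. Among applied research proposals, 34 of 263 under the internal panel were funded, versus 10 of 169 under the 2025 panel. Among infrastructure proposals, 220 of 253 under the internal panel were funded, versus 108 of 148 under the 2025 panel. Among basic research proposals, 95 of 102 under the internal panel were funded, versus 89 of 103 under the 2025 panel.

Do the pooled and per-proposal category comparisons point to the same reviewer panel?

Yes

Translational research: the internal panel 275/308 = 89.3%, the 2025 panel 125/160 = 78.1% → the internal panel
Applied research: the internal panel 34/263 = 12.9%, the 2025 panel 10/169 = 5.9% → the internal panel
Infrastructure: the internal panel 220/253 = 87.0%, the 2025 panel 108/148 = 73.0% → the internal panel
Basic research: the internal panel 95/102 = 93.1%, the 2025 panel 89/103 = 86.4% → the internal panel
Overall: the internal panel 624/926 = 67.4%, the 2025 panel 332/580 = 57.2% → the internal panel
The internal panel wins overall and in every proposal group — no reversal.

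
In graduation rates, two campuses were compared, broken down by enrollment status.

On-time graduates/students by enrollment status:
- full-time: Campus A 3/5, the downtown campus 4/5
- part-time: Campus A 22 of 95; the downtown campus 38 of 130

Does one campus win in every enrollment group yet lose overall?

Full-time: Campus A 3/5 = 60.0%, the downtown campus 4/5 = 80.0% → the downtown campus
Part-time: Campus A 22/95 = 23.2%, the downtown campus 38/130 = 29.2% → the downtown campus
Overall: Campus A 25/100 = 25.0%, the downtown campus 42/135 = 31.1% → the downtown campus
The downtown campus wins overall and in every enrollment group — no reversal.

No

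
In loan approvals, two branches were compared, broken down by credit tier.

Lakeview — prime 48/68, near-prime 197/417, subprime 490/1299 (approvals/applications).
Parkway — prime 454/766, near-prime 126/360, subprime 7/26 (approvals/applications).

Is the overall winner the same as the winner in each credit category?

No

Prime: Lakeview 48/68 = 70.6%, Parkway 454/766 = 59.3% → Lakeview
Near-prime: Lakeview 197/417 = 47.2%, Parkway 126/360 = 35.0% → Lakeview
Subprime: Lakeview 490/1299 = 37.7%, Parkway 7/26 = 26.9% → Lakeview
Overall: Lakeview 735/1784 = 41.2%, Parkway 587/1152 = 51.0% → Parkway
Lakeview wins each credit group but Parkway wins overall — the comparison reverses. Lakeview's applications skew toward subprime, which has a lower base rate.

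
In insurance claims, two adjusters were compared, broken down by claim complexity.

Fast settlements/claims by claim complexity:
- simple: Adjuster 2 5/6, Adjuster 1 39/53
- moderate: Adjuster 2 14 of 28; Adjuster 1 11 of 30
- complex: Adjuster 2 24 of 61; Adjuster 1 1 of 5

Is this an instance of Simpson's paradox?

Yes

Simple: Adjuster 2 5/6 = 83.3%, Adjuster 1 39/53 = 73.6% → Adjuster 2
Moderate: Adjuster 2 14/28 = 50.0%, Adjuster 1 11/30 = 36.7% → Adjuster 2
Complex: Adjuster 2 24/61 = 39.3%, Adjuster 1 1/5 = 20.0% → Adjuster 2
Overall: Adjuster 2 43/95 = 45.3%, Adjuster 1 51/88 = 58.0% → Adjuster 1
Adjuster 2 wins each claim group but Adjuster 1 wins overall — the comparison reverses. Adjuster 2's claims skew toward complex, which has a lower base rate.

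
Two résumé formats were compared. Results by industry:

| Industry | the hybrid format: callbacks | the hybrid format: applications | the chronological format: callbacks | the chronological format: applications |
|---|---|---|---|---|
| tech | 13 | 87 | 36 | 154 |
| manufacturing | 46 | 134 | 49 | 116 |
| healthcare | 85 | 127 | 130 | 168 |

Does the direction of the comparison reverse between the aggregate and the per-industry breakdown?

Tech: the hybrid format 13/87 = 14.9%, the chronological format 36/154 = 23.4% → the chronological format
Manufacturing: the hybrid format 46/134 = 34.3%, the chronological format 49/116 = 42.2% → the chronological format
Healthcare: the hybrid format 85/127 = 66.9%, the chronological format 130/168 = 77.4% → the chronological format
Overall: the hybrid format 144/348 = 41.4%, the chronological format 215/438 = 49.1% → the chronological format
The chronological format wins overall and in every industry group — no reversal.

No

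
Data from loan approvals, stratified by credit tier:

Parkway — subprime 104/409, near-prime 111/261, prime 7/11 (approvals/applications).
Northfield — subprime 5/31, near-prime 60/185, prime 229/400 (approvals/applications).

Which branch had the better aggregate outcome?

Northfield

Subprime: Parkway 104/409 = 25.4%, Northfield 5/31 = 16.1% → Parkway
Near-prime: Parkway 111/261 = 42.5%, Northfield 60/185 = 32.4% → Parkway
Prime: Parkway 7/11 = 63.6%, Northfield 229/400 = 57.2% → Parkway
Overall: Parkway 222/681 = 32.6%, Northfield 294/616 = 47.7% → Northfield
(Parkway wins every credit group but Northfield wins overall — Parkway's applications skew toward the low-rate subprime group.)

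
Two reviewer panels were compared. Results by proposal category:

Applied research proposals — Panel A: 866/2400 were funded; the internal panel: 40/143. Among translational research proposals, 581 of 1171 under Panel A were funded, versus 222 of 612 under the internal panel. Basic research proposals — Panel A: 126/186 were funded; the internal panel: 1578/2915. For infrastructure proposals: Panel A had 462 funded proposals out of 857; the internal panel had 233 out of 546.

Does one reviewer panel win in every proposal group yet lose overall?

Applied research: Panel A 866/2400 = 36.1%, the internal panel 40/143 = 28.0% → Panel A
Translational research: Panel A 581/1171 = 49.6%, the internal panel 222/612 = 36.3% → Panel A
Basic research: Panel A 126/186 = 67.7%, the internal panel 1578/2915 = 54.1% → Panel A
Infrastructure: Panel A 462/857 = 53.9%, the internal panel 233/546 = 42.7% → Panel A
Overall: Panel A 2035/4614 = 44.1%, the internal panel 2073/4216 = 49.2% → the internal panel
Panel A wins each proposal group but the internal panel wins overall — the comparison reverses. Panel A's proposals skew toward applied research, which has a lower base rate.

Yes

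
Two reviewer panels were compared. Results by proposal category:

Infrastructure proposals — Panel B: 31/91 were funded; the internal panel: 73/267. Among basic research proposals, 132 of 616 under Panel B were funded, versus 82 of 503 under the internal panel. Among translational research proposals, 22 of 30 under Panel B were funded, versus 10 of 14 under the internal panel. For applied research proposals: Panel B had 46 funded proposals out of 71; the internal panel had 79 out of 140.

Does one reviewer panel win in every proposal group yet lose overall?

Infrastructure: Panel B 31/91 = 34.1%, the internal panel 73/267 = 27.3% → Panel B
Basic research: Panel B 132/616 = 21.4%, the internal panel 82/503 = 16.3% → Panel B
Translational research: Panel B 22/30 = 73.3%, the internal panel 10/14 = 71.4% → Panel B
Applied research: Panel B 46/71 = 64.8%, the internal panel 79/140 = 56.4% → Panel B
Overall: Panel B 231/808 = 28.6%, the internal panel 244/924 = 26.4% → Panel B
Panel B wins overall and in every proposal group — no reversal.

No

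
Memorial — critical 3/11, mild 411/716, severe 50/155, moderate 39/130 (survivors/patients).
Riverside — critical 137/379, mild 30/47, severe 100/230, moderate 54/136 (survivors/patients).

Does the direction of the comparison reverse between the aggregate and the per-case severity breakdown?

Yes

Critical: Memorial 3/11 = 27.3%, Riverside 137/379 = 36.1% → Riverside
Mild: Memorial 411/716 = 57.4%, Riverside 30/47 = 63.8% → Riverside
Severe: Memorial 50/155 = 32.3%, Riverside 100/230 = 43.5% → Riverside
Moderate: Memorial 39/130 = 30.0%, Riverside 54/136 = 39.7% → Riverside
Overall: Memorial 503/1012 = 49.7%, Riverside 321/792 = 40.5% → Memorial
Riverside wins each case group but Memorial wins overall — the comparison reverses. Riverside's patients skew toward critical, which has a lower base rate.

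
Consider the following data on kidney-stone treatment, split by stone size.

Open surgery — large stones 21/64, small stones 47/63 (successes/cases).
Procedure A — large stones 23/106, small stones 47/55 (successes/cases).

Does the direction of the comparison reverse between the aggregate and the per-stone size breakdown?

Large stones: open surgery 21/64 = 32.8%, Procedure A 23/106 = 21.7% → open surgery
Small stones: open surgery 47/63 = 74.6%, Procedure A 47/55 = 85.5% → Procedure A
Overall: open surgery 68/127 = 53.5%, Procedure A 70/161 = 43.5% → open surgery
Neither sweeps: open surgery wins 1 of 2 groups, Procedure A wins 1. Open surgery wins overall but not every group — no Simpson reversal.

No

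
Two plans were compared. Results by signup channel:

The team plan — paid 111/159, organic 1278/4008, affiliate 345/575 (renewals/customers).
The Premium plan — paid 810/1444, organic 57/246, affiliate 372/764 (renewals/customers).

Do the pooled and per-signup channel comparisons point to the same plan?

No

Paid: the team plan 111/159 = 69.8%, the Premium plan 810/1444 = 56.1% → the team plan
Organic: the team plan 1278/4008 = 31.9%, the Premium plan 57/246 = 23.2% → the team plan
Affiliate: the team plan 345/575 = 60.0%, the Premium plan 372/764 = 48.7% → the team plan
Overall: the team plan 1734/4742 = 36.6%, the Premium plan 1239/2454 = 50.5% → the Premium plan
The team plan wins each signup group but the Premium plan wins overall — the comparison reverses. The team plan's customers skew toward organic, which has a lower base rate.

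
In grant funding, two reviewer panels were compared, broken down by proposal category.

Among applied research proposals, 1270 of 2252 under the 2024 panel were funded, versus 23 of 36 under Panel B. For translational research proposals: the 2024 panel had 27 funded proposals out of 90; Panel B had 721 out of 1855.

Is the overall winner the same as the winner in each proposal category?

Applied research: the 2024 panel 1270/2252 = 56.4%, Panel B 23/36 = 63.9% → Panel B
Translational research: the 2024 panel 27/90 = 30.0%, Panel B 721/1855 = 38.9% → Panel B
Overall: the 2024 panel 1297/2342 = 55.4%, Panel B 744/1891 = 39.3% → the 2024 panel
Panel B wins each proposal group but the 2024 panel wins overall — the comparison reverses. Panel B's proposals skew toward translational research, which has a lower base rate.

No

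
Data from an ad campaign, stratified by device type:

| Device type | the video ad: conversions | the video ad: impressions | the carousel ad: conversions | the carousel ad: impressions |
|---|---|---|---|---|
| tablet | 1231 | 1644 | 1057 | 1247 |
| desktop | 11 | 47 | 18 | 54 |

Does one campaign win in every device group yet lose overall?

Tablet: the video ad 1231/1644 = 74.9%, the carousel ad 1057/1247 = 84.8% → the carousel ad
Desktop: the video ad 11/47 = 23.4%, the carousel ad 18/54 = 33.3% → the carousel ad
Overall: the video ad 1242/1691 = 73.4%, the carousel ad 1075/1301 = 82.6% → the carousel ad
The carousel ad wins overall and in every device group — no reversal.

No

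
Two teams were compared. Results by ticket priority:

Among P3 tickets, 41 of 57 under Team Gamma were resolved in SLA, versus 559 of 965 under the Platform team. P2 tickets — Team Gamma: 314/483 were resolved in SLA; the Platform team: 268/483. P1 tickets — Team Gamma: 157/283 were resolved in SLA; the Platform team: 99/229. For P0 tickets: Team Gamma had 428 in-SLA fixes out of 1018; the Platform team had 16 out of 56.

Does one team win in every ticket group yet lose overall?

P3: Team Gamma 41/57 = 71.9%, the Platform team 559/965 = 57.9% → Team Gamma
P2: Team Gamma 314/483 = 65.0%, the Platform team 268/483 = 55.5% → Team Gamma
P1: Team Gamma 157/283 = 55.5%, the Platform team 99/229 = 43.2% → Team Gamma
P0: Team Gamma 428/1018 = 42.0%, the Platform team 16/56 = 28.6% → Team Gamma
Overall: Team Gamma 940/1841 = 51.1%, the Platform team 942/1733 = 54.4% → the Platform team
Team Gamma wins each ticket group but the Platform team wins overall — the comparison reverses. Team Gamma's tickets skew toward P0, which has a lower base rate.

Yes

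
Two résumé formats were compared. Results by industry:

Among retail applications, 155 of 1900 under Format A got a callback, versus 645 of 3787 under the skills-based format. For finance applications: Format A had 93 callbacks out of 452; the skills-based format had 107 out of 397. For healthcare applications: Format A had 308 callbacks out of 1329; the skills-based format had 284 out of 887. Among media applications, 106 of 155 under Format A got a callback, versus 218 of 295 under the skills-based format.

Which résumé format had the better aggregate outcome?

Retail: Format A 155/1900 = 8.2%, the skills-based format 645/3787 = 17.0% → the skills-based format
Finance: Format A 93/452 = 20.6%, the skills-based format 107/397 = 27.0% → the skills-based format
Healthcare: Format A 308/1329 = 23.2%, the skills-based format 284/887 = 32.0% → the skills-based format
Media: Format A 106/155 = 68.4%, the skills-based format 218/295 = 73.9% → the skills-based format
Overall: Format A 662/3836 = 17.3%, the skills-based format 1254/5366 = 23.4% → the skills-based format

the skills-based format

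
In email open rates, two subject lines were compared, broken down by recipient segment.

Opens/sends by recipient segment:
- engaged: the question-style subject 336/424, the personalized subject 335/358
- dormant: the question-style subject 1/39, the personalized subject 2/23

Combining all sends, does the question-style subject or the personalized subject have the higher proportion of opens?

Engaged: the question-style subject 336/424 = 79.2%, the personalized subject 335/358 = 93.6% → the personalized subject
Dormant: the question-style subject 1/39 = 2.6%, the personalized subject 2/23 = 8.7% → the personalized subject
Overall: the question-style subject 337/463 = 72.8%, the personalized subject 337/381 = 88.5% → the personalized subject

the personalized subject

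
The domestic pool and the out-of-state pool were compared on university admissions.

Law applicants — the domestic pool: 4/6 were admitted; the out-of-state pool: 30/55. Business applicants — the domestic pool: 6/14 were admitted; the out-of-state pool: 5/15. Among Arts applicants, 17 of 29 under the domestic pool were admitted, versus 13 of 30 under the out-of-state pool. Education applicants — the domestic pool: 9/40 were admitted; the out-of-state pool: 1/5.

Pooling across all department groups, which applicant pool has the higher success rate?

the out-of-state pool

Law: the domestic pool 4/6 = 66.7%, the out-of-state pool 30/55 = 54.5% → the domestic pool
Business: the domestic pool 6/14 = 42.9%, the out-of-state pool 5/15 = 33.3% → the domestic pool
Arts: the domestic pool 17/29 = 58.6%, the out-of-state pool 13/30 = 43.3% → the domestic pool
Education: the domestic pool 9/40 = 22.5%, the out-of-state pool 1/5 = 20.0% → the domestic pool
Overall: the domestic pool 36/89 = 40.4%, the out-of-state pool 49/105 = 46.7% → the out-of-state pool
(The domestic pool wins every department group but the out-of-state pool wins overall — the domestic pool's applicants skew toward the low-rate Education group.)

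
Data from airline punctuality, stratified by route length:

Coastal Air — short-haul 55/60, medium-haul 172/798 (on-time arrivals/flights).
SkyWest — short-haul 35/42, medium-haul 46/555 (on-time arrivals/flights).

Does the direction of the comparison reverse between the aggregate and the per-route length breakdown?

Short-haul: Coastal Air 55/60 = 91.7%, SkyWest 35/42 = 83.3% → Coastal Air
Medium-haul: Coastal Air 172/798 = 21.6%, SkyWest 46/555 = 8.3% → Coastal Air
Overall: Coastal Air 227/858 = 26.5%, SkyWest 81/597 = 13.6% → Coastal Air
Coastal Air wins overall and in every route group — no reversal.

No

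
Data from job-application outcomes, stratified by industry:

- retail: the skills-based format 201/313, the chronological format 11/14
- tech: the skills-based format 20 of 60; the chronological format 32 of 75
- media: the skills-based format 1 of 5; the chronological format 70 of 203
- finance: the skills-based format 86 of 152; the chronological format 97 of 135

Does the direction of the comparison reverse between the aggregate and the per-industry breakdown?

Retail: the skills-based format 201/313 = 64.2%, the chronological format 11/14 = 78.6% → the chronological format
Tech: the skills-based format 20/60 = 33.3%, the chronological format 32/75 = 42.7% → the chronological format
Media: the skills-based format 1/5 = 20.0%, the chronological format 70/203 = 34.5% → the chronological format
Finance: the skills-based format 86/152 = 56.6%, the chronological format 97/135 = 71.9% → the chronological format
Overall: the skills-based format 308/530 = 58.1%, the chronological format 210/427 = 49.2% → the skills-based format
The chronological format wins each industry group but the skills-based format wins overall — the comparison reverses. The chronological format's applications skew toward media, which has a lower base rate.

Yes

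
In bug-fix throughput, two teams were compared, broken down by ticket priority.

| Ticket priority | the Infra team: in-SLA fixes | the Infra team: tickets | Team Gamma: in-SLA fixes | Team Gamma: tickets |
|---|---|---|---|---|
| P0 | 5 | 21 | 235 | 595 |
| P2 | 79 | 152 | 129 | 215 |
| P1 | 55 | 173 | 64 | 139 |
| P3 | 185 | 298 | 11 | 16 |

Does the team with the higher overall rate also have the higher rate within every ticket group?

P0: the Infra team 5/21 = 23.8%, Team Gamma 235/595 = 39.5% → Team Gamma
P2: the Infra team 79/152 = 52.0%, Team Gamma 129/215 = 60.0% → Team Gamma
P1: the Infra team 55/173 = 31.8%, Team Gamma 64/139 = 46.0% → Team Gamma
P3: the Infra team 185/298 = 62.1%, Team Gamma 11/16 = 68.8% → Team Gamma
Overall: the Infra team 324/644 = 50.3%, Team Gamma 439/965 = 45.5% → the Infra team
Team Gamma wins each ticket group but the Infra team wins overall — the comparison reverses. Team Gamma's tickets skew toward P0, which has a lower base rate.

No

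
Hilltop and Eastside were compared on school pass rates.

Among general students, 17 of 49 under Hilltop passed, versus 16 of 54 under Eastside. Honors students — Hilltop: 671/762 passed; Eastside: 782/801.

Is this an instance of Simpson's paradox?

General: Hilltop 17/49 = 34.7%, Eastside 16/54 = 29.6% → Hilltop
Honors: Hilltop 671/762 = 88.1%, Eastside 782/801 = 97.6% → Eastside
Overall: Hilltop 688/811 = 84.8%, Eastside 798/855 = 93.3% → Eastside
Neither sweeps: Hilltop wins 1 of 2 groups, Eastside wins 1. Eastside wins overall but not every group — no Simpson reversal.

No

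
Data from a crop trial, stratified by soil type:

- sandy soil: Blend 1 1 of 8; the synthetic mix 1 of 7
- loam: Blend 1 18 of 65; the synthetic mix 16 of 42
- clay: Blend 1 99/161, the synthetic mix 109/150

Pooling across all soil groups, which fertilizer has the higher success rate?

the synthetic mix

Sandy soil: Blend 1 1/8 = 12.5%, the synthetic mix 1/7 = 14.3% → the synthetic mix
Loam: Blend 1 18/65 = 27.7%, the synthetic mix 16/42 = 38.1% → the synthetic mix
Clay: Blend 1 99/161 = 61.5%, the synthetic mix 109/150 = 72.7% → the synthetic mix
Overall: Blend 1 118/234 = 50.4%, the synthetic mix 126/199 = 63.3% → the synthetic mix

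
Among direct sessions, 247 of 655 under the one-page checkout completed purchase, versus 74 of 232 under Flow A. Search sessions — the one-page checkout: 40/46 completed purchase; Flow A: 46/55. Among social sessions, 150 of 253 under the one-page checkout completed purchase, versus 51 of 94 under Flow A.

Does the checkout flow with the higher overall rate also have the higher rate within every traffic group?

Direct: the one-page checkout 247/655 = 37.7%, Flow A 74/232 = 31.9% → the one-page checkout
Search: the one-page checkout 40/46 = 87.0%, Flow A 46/55 = 83.6% → the one-page checkout
Social: the one-page checkout 150/253 = 59.3%, Flow A 51/94 = 54.3% → the one-page checkout
Overall: the one-page checkout 437/954 = 45.8%, Flow A 171/381 = 44.9% → the one-page checkout
The one-page checkout wins overall and in every traffic group — no reversal.

Yes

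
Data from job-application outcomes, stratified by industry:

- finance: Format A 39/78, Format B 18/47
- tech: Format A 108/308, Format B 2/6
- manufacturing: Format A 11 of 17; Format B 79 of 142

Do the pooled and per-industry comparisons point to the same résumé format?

No

Finance: Format A 39/78 = 50.0%, Format B 18/47 = 38.3% → Format A
Tech: Format A 108/308 = 35.1%, Format B 2/6 = 33.3% → Format A
Manufacturing: Format A 11/17 = 64.7%, Format B 79/142 = 55.6% → Format A
Overall: Format A 158/403 = 39.2%, Format B 99/195 = 50.8% → Format B
Format A wins each industry group but Format B wins overall — the comparison reverses. Format A's applications skew toward tech, which has a lower base rate.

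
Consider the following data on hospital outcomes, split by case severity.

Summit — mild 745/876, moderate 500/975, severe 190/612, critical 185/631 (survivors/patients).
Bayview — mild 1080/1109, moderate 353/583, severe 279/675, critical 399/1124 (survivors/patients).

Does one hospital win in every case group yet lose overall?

Mild: Summit 745/876 = 85.0%, Bayview 1080/1109 = 97.4% → Bayview
Moderate: Summit 500/975 = 51.3%, Bayview 353/583 = 60.5% → Bayview
Severe: Summit 190/612 = 31.0%, Bayview 279/675 = 41.3% → Bayview
Critical: Summit 185/631 = 29.3%, Bayview 399/1124 = 35.5% → Bayview
Overall: Summit 1620/3094 = 52.4%, Bayview 2111/3491 = 60.5% → Bayview
Bayview wins overall and in every case group — no reversal.

No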